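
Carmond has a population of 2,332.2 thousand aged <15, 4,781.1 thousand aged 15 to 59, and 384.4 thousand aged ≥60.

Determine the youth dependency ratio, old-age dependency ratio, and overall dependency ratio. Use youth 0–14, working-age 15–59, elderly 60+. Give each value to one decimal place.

Youth dependency ratio = 2,332.2 / 4,781.1 × 100 = 48.8
Old-age dependency ratio = 384.4 / 4,781.1 × 100 = 8.0
Total dependency ratio = (2,332.2 + 384.4) / 4,781.1 × 100 = 2,716.6 / 4,781.1 × 100 = 56.8

Youth dependency ratio: 48.8
Old-age dependency ratio: 8.0
Total dependency ratio: 56.8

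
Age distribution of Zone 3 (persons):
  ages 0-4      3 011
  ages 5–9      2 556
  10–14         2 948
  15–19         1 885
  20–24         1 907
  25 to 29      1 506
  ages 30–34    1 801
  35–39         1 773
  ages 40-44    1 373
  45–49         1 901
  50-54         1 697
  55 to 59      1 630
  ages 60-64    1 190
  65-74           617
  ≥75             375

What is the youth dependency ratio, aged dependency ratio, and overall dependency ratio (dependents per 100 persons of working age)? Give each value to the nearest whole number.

Youth dependency ratio: 51
Old-age dependency ratio: 6
Total dependency ratio: 57

0–14: 3 011 + 2 556 + 2 948 = 8 515
15–64: 1 885 + 1 907 + 1 506 + 1 801 + 1 773 + 1 373 + 1 901 + 1 697 + 1 630 + 1 190 = 16 663
65+: 617 + 375 = 992
Youth dependency ratio = 8 515 / 16 663 × 100 = 51
Old-age dependency ratio = 992 / 16 663 × 100 = 6
Total dependency ratio = (8 515 + 992) / 16 663 × 100 = 9 507 / 16 663 × 100 = 57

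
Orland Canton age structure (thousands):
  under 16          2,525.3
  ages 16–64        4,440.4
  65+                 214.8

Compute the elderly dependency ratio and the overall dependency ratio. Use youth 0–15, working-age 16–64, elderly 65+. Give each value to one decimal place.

Old-age dependency ratio: 4.8
Total dependency ratio: 61.7

Old-age dependency ratio = 214.8 / 4,440.4 × 100 = 4.8
Total dependency ratio = (2,525.3 + 214.8) / 4,440.4 × 100 = 2,740.1 / 4,440.4 × 100 = 61.7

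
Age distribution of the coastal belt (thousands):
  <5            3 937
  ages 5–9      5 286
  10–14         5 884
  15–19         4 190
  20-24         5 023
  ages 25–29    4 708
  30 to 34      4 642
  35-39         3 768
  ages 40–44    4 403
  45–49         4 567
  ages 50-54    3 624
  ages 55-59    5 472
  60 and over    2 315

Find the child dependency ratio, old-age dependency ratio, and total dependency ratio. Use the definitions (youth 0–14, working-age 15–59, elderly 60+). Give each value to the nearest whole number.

0–14: 3 937 + 5 286 + 5 884 = 15 107
15–59: 4 190 + 5 023 + 4 708 + 4 642 + 3 768 + 4 403 + 4 567 + 3 624 + 5 472 = 40 397
60+: 2 315
Youth dependency ratio = 15 107 / 40 397 × 100 = 37
Old-age dependency ratio = 2 315 / 40 397 × 100 = 6
Total dependency ratio = (15 107 + 2 315) / 40 397 × 100 = 17 422 / 40 397 × 100 = 43

Youth dependency ratio: 37
Old-age dependency ratio: 6
Total dependency ratio: 43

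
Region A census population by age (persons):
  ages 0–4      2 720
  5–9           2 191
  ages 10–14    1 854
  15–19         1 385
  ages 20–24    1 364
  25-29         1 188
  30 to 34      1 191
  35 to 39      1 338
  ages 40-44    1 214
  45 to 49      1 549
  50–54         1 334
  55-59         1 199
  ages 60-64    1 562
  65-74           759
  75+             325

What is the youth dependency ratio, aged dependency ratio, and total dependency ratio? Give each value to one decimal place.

Youth dependency ratio: 50.8
Old-age dependency ratio: 8.1
Total dependency ratio: 58.9

0–14: 2 720 + 2 191 + 1 854 = 6 765
15–64: 1 385 + 1 364 + 1 188 + 1 191 + 1 338 + 1 214 + 1 549 + 1 334 + 1 199 + 1 562 = 13 324
65+: 759 + 325 = 1 084
Youth dependency ratio = 6 765 / 13 324 × 100 = 50.8
Old-age dependency ratio = 1 084 / 13 324 × 100 = 8.1
Total dependency ratio = (6 765 + 1 084) / 13 324 × 100 = 7 849 / 13 324 × 100 = 58.9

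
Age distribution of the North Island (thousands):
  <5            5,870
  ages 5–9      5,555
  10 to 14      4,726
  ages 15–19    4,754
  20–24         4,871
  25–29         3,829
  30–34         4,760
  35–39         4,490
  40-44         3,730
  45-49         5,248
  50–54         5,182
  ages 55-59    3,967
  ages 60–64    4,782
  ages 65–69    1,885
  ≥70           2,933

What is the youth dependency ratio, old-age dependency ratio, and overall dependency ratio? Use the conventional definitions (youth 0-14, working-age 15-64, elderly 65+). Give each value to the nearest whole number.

0–14: 5,870 + 5,555 + 4,726 = 16,151
15–64: 4,754 + 4,871 + 3,829 + 4,760 + 4,490 + 3,730 + 5,248 + 5,182 + 3,967 + 4,782 = 45,613
65+: 1,885 + 2,933 = 4,818
Youth dependency ratio = 16,151 / 45,613 × 100 = 35
Old-age dependency ratio = 4,818 / 45,613 × 100 = 11
Total dependency ratio = (16,151 + 4,818) / 45,613 × 100 = 20,969 / 45,613 × 100 = 46

Youth dependency ratio: 35
Old-age dependency ratio: 11
Total dependency ratio: 46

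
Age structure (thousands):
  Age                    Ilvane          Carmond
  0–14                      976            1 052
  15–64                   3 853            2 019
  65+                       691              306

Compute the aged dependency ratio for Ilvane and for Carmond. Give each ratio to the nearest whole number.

Ilvane: 691 / 3 853 × 100 = 18
Carmond: 306 / 2 019 × 100 = 15

Ilvane: 18
Carmond: 15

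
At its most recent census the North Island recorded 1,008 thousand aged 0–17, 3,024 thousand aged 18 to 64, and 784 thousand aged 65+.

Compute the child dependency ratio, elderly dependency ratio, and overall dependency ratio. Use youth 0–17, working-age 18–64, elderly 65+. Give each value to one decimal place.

Youth dependency ratio: 33.3
Old-age dependency ratio: 25.9
Total dependency ratio: 59.3

Youth dependency ratio = 1,008 / 3,024 × 100 = 33.3
Old-age dependency ratio = 784 / 3,024 × 100 = 25.9
Total dependency ratio = (1,008 + 784) / 3,024 × 100 = 1,792 / 3,024 × 100 = 59.3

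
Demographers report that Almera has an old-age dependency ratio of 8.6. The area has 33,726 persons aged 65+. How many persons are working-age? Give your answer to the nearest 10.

Old-age dependency ratio = elderly / working-age × 100
8.6 = 33,726 / W × 100
⇒ 392,160

Working-age: 392,160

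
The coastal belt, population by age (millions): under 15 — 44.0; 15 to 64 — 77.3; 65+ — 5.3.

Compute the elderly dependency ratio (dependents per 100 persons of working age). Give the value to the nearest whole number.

Old-age dependency ratio: 7

Old-age dependency ratio = 5.3 / 77.3 × 100 = 7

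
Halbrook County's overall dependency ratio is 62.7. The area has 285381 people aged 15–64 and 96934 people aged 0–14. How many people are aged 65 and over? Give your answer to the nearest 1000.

Aged 65 and over: 82000

Total dependency ratio = (youth + elderly) / working-age × 100
62.7 = (96934 + E) / 285381 × 100
⇒ 82000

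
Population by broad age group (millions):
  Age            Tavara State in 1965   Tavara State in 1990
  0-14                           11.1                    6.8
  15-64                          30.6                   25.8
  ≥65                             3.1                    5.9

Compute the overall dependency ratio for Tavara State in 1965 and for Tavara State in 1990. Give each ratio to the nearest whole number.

Tavara State in 1965: 46
Tavara State in 1990: 49

Tavara State in 1965: (11.1 + 3.1) / 30.6 × 100 = 14.2 / 30.6 × 100 = 46
Tavara State in 1990: (6.8 + 5.9) / 25.8 × 100 = 12.7 / 25.8 × 100 = 49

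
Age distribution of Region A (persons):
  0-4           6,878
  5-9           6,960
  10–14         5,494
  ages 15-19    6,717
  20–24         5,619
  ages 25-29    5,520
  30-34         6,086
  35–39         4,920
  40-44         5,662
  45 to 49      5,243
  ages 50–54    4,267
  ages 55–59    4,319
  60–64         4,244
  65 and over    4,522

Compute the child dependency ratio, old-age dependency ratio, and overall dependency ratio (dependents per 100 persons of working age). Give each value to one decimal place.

0–14: 6,878 + 6,960 + 5,494 = 19,332
15–64: 6,717 + 5,619 + 5,520 + 6,086 + 4,920 + 5,662 + 5,243 + 4,267 + 4,319 + 4,244 = 52,597
65+: 4,522
Youth dependency ratio = 19,332 / 52,597 × 100 = 36.8
Old-age dependency ratio = 4,522 / 52,597 × 100 = 8.6
Total dependency ratio = (19,332 + 4,522) / 52,597 × 100 = 23,854 / 52,597 × 100 = 45.4

Youth dependency ratio: 36.8
Old-age dependency ratio: 8.6
Total dependency ratio: 45.4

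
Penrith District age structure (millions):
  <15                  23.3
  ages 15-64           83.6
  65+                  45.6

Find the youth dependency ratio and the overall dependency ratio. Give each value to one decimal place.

Youth dependency ratio: 27.9
Total dependency ratio: 82.4

Youth dependency ratio = 23.3 / 83.6 × 100 = 27.9
Total dependency ratio = (23.3 + 45.6) / 83.6 × 100 = 68.9 / 83.6 × 100 = 82.4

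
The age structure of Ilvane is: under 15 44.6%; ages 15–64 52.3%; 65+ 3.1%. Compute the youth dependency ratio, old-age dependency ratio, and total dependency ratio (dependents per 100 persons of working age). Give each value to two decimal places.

Youth dependency ratio = 44.6 / 52.3 × 100 = 85.28
Old-age dependency ratio = 3.1 / 52.3 × 100 = 5.93
Total dependency ratio = (44.6 + 3.1) / 52.3 × 100 = 47.7 / 52.3 × 100 = 91.20

Youth dependency ratio: 85.28
Old-age dependency ratio: 5.93
Total dependency ratio: 91.20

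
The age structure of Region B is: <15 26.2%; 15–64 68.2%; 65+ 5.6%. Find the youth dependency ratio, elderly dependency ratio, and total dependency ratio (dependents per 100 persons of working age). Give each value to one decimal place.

Youth dependency ratio = 26.2 / 68.2 × 100 = 38.4
Old-age dependency ratio = 5.6 / 68.2 × 100 = 8.2
Total dependency ratio = (26.2 + 5.6) / 68.2 × 100 = 31.8 / 68.2 × 100 = 46.6

Youth dependency ratio: 38.4
Old-age dependency ratio: 8.2
Total dependency ratio: 46.6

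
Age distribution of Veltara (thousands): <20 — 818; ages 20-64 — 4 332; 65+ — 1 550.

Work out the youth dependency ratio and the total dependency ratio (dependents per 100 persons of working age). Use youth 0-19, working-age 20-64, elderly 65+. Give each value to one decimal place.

Youth dependency ratio: 18.9
Total dependency ratio: 54.7

Youth dependency ratio = 818 / 4 332 × 100 = 18.9
Total dependency ratio = (818 + 1 550) / 4 332 × 100 = 2 368 / 4 332 × 100 = 54.7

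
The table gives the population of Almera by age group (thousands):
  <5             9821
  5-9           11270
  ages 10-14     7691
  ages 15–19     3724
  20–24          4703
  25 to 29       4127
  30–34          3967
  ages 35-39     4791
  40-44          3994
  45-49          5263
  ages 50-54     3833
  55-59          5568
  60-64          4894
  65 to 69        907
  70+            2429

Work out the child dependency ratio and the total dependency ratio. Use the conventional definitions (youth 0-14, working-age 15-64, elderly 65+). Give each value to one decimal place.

Youth dependency ratio: 64.2
Total dependency ratio: 71.6

0–14: 9821 + 11270 + 7691 = 28782
15–64: 3724 + 4703 + 4127 + 3967 + 4791 + 3994 + 5263 + 3833 + 5568 + 4894 = 44864
65+: 907 + 2429 = 3336
Youth dependency ratio = 28782 / 44864 × 100 = 64.2
Total dependency ratio = (28782 + 3336) / 44864 × 100 = 32118 / 44864 × 100 = 71.6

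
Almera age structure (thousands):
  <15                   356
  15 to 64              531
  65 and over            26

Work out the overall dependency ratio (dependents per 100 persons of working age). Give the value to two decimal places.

Total dependency ratio = (356 + 26) / 531 × 100 = 382 / 531 × 100 = 71.94

Total dependency ratio: 71.94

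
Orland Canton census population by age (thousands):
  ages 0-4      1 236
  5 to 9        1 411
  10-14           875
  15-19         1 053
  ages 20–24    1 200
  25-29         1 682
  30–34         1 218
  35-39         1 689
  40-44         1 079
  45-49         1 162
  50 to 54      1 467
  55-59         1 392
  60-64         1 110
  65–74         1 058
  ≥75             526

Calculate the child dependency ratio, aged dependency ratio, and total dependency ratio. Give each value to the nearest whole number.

Youth dependency ratio: 27
Old-age dependency ratio: 12
Total dependency ratio: 39

0–14: 1 236 + 1 411 + 875 = 3 522
15–64: 1 053 + 1 200 + 1 682 + 1 218 + 1 689 + 1 079 + 1 162 + 1 467 + 1 392 + 1 110 = 13 052
65+: 1 058 + 526 = 1 584
Youth dependency ratio = 3 522 / 13 052 × 100 = 27
Old-age dependency ratio = 1 584 / 13 052 × 100 = 12
Total dependency ratio = (3 522 + 1 584) / 13 052 × 100 = 5 106 / 13 052 × 100 = 39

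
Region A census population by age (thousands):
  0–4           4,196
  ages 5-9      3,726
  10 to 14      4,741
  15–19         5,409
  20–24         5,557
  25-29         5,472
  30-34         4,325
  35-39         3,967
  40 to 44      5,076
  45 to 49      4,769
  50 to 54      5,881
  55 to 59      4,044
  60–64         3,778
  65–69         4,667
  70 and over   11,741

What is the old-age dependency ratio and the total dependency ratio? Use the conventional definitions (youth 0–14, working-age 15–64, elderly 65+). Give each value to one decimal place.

0–14: 4,196 + 3,726 + 4,741 = 12,663
15–64: 5,409 + 5,557 + 5,472 + 4,325 + 3,967 + 5,076 + 4,769 + 5,881 + 4,044 + 3,778 = 48,278
65+: 4,667 + 11,741 = 16,408
Old-age dependency ratio = 16,408 / 48,278 × 100 = 34.0
Total dependency ratio = (12,663 + 16,408) / 48,278 × 100 = 29,071 / 48,278 × 100 = 60.2

Old-age dependency ratio: 34.0
Total dependency ratio: 60.2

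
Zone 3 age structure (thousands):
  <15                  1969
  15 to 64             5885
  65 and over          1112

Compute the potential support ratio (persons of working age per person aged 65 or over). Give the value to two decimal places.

Potential support ratio = 5885 / 1112 = 5.29

Potential support ratio: 5.29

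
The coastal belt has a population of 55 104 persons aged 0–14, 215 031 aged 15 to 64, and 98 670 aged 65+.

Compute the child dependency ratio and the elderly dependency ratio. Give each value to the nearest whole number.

Youth dependency ratio: 26
Old-age dependency ratio: 46

Youth dependency ratio = 55 104 / 215 031 × 100 = 26
Old-age dependency ratio = 98 670 / 215 031 × 100 = 46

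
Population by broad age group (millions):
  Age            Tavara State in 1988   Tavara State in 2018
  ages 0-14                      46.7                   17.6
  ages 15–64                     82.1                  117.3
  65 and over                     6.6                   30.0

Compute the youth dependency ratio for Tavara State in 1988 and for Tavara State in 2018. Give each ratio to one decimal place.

Tavara State in 1988: 56.9
Tavara State in 2018: 15.0

Tavara State in 1988: 46.7 / 82.1 × 100 = 56.9
Tavara State in 2018: 17.6 / 117.3 × 100 = 15.0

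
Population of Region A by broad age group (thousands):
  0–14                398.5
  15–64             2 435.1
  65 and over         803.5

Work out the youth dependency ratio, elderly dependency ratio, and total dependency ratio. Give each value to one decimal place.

Youth dependency ratio: 16.4
Old-age dependency ratio: 33.0
Total dependency ratio: 49.4

Youth dependency ratio = 398.5 / 2 435.1 × 100 = 16.4
Old-age dependency ratio = 803.5 / 2 435.1 × 100 = 33.0
Total dependency ratio = (398.5 + 803.5) / 2 435.1 × 100 = 1 202.0 / 2 435.1 × 100 = 49.4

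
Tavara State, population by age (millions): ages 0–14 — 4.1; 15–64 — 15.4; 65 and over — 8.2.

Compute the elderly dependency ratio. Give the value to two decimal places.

Old-age dependency ratio: 53.25

Old-age dependency ratio = 8.2 / 15.4 × 100 = 53.25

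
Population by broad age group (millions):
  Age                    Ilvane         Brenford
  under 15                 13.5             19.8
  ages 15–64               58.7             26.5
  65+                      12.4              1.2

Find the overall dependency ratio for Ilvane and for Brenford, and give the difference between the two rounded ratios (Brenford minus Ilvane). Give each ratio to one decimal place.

Ilvane: 44.1
Brenford: 79.2
Difference: +35.1

Ilvane: (13.5 + 12.4) / 58.7 × 100 = 25.9 / 58.7 × 100 = 44.1
Brenford: (19.8 + 1.2) / 26.5 × 100 = 21.0 / 26.5 × 100 = 79.2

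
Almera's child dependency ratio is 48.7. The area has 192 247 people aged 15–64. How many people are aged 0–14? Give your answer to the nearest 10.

Aged 0–14: 93 620

Youth dependency ratio = youth / working-age × 100
48.7 = Y / 192 247 × 100
⇒ 93 620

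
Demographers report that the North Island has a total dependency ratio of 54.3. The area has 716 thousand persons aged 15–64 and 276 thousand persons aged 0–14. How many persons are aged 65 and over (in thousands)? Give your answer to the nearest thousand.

Total dependency ratio = (youth + elderly) / working-age × 100
54.3 = (276 + E) / 716 × 100
⇒ 113

Aged 65 and over: 113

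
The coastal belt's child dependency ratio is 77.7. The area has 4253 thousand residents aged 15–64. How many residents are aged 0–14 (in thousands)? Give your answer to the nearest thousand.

Aged 0–14: 3305

Youth dependency ratio = youth / working-age × 100
77.7 = Y / 4253 × 100
⇒ 3305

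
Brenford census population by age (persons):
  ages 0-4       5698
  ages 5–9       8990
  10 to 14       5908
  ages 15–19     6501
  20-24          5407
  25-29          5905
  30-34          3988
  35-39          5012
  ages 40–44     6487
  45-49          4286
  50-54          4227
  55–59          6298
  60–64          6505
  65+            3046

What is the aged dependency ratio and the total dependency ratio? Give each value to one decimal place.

0–14: 5698 + 8990 + 5908 = 20596
15–64: 6501 + 5407 + 5905 + 3988 + 5012 + 6487 + 4286 + 4227 + 6298 + 6505 = 54616
65+: 3046
Old-age dependency ratio = 3046 / 54616 × 100 = 5.6
Total dependency ratio = (20596 + 3046) / 54616 × 100 = 23642 / 54616 × 100 = 43.3

Old-age dependency ratio: 5.6
Total dependency ratio: 43.3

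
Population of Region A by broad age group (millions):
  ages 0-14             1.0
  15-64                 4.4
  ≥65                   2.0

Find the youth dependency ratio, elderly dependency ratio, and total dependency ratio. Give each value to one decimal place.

Youth dependency ratio = 1.0 / 4.4 × 100 = 22.7
Old-age dependency ratio = 2.0 / 4.4 × 100 = 45.5
Total dependency ratio = (1.0 + 2.0) / 4.4 × 100 = 3.0 / 4.4 × 100 = 68.2

Youth dependency ratio: 22.7
Old-age dependency ratio: 45.5
Total dependency ratio: 68.2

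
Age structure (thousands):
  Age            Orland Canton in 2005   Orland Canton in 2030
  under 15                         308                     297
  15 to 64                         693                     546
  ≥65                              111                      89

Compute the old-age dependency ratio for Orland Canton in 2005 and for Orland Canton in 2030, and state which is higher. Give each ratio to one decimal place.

Orland Canton in 2005: 16.0
Orland Canton in 2030: 16.3
Higher: Orland Canton in 2030

Orland Canton in 2005: 111 / 693 × 100 = 16.0
Orland Canton in 2030: 89 / 546 × 100 = 16.3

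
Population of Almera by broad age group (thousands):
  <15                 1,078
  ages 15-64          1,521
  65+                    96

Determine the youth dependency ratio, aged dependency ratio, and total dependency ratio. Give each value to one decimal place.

Youth dependency ratio = 1,078 / 1,521 × 100 = 70.9
Old-age dependency ratio = 96 / 1,521 × 100 = 6.3
Total dependency ratio = (1,078 + 96) / 1,521 × 100 = 1,174 / 1,521 × 100 = 77.2

Youth dependency ratio: 70.9
Old-age dependency ratio: 6.3
Total dependency ratio: 77.2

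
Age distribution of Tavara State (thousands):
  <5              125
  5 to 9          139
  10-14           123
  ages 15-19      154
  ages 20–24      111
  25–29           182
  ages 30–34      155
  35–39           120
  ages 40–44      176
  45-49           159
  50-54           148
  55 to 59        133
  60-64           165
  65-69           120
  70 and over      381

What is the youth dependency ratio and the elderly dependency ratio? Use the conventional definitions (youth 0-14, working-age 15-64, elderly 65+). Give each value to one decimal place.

Youth dependency ratio: 25.7
Old-age dependency ratio: 33.3

0–14: 125 + 139 + 123 = 387
15–64: 154 + 111 + 182 + 155 + 120 + 176 + 159 + 148 + 133 + 165 = 1503
65+: 120 + 381 = 501
Youth dependency ratio = 387 / 1503 × 100 = 25.7
Old-age dependency ratio = 501 / 1503 × 100 = 33.3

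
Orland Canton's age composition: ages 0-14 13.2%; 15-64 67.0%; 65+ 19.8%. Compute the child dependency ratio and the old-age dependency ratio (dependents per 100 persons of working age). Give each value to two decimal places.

Youth dependency ratio: 19.70
Old-age dependency ratio: 29.55

Youth dependency ratio = 13.2 / 67.0 × 100 = 19.70
Old-age dependency ratio = 19.8 / 67.0 × 100 = 29.55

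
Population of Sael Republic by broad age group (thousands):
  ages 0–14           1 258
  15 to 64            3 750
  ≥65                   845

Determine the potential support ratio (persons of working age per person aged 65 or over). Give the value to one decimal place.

Potential support ratio = 3 750 / 845 = 4.4

Potential support ratio: 4.4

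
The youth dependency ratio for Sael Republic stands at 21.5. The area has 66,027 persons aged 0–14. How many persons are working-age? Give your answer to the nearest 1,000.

Working-age: 307,000

Youth dependency ratio = youth / working-age × 100
21.5 = 66,027 / W × 100
⇒ 307,000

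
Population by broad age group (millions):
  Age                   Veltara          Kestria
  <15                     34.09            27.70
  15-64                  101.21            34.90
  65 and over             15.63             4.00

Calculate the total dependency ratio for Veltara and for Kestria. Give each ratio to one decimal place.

Veltara: 49.1
Kestria: 90.8

Veltara: (34.09 + 15.63) / 101.21 × 100 = 49.72 / 101.21 × 100 = 49.1
Kestria: (27.70 + 4.00) / 34.90 × 100 = 31.70 / 34.90 × 100 = 90.8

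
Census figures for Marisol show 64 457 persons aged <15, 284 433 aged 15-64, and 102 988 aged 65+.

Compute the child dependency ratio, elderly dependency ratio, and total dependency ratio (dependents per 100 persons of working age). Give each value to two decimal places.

Youth dependency ratio = 64 457 / 284 433 × 100 = 22.66
Old-age dependency ratio = 102 988 / 284 433 × 100 = 36.21
Total dependency ratio = (64 457 + 102 988) / 284 433 × 100 = 167 445 / 284 433 × 100 = 58.87

Youth dependency ratio: 22.66
Old-age dependency ratio: 36.21
Total dependency ratio: 58.87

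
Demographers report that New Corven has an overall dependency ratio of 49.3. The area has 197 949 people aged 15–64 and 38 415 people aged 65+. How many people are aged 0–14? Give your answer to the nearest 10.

Total dependency ratio = (youth + elderly) / working-age × 100
49.3 = (Y + 38 415) / 197 949 × 100
⇒ 59 170

Aged 0–14: 59 170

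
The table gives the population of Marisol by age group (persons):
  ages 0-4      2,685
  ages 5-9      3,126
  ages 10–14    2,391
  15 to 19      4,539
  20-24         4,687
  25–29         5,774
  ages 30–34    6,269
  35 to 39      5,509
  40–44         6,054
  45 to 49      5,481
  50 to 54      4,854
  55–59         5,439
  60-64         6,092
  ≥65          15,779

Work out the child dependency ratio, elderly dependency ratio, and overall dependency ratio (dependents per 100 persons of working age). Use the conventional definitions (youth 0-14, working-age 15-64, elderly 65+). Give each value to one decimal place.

0–14: 2,685 + 3,126 + 2,391 = 8,202
15–64: 4,539 + 4,687 + 5,774 + 6,269 + 5,509 + 6,054 + 5,481 + 4,854 + 5,439 + 6,092 = 54,698
65+: 15,779
Youth dependency ratio = 8,202 / 54,698 × 100 = 15.0
Old-age dependency ratio = 15,779 / 54,698 × 100 = 28.8
Total dependency ratio = (8,202 + 15,779) / 54,698 × 100 = 23,981 / 54,698 × 100 = 43.8

Youth dependency ratio: 15.0
Old-age dependency ratio: 28.8
Total dependency ratio: 43.8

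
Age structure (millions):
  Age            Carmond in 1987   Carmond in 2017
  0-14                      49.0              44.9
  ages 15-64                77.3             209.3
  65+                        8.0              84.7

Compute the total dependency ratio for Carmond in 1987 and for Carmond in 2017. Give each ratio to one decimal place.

Carmond in 1987: 73.7
Carmond in 2017: 61.9

Carmond in 1987: (49.0 + 8.0) / 77.3 × 100 = 57.0 / 77.3 × 100 = 73.7
Carmond in 2017: (44.9 + 84.7) / 209.3 × 100 = 129.6 / 209.3 × 100 = 61.9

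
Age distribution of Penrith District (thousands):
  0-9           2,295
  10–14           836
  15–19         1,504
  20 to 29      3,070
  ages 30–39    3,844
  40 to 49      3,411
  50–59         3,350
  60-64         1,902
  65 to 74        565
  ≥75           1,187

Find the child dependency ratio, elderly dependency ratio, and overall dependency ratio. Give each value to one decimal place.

0–14: 2,295 + 836 = 3,131
15–64: 1,504 + 3,070 + 3,844 + 3,411 + 3,350 + 1,902 = 17,081
65+: 565 + 1,187 = 1,752
Youth dependency ratio = 3,131 / 17,081 × 100 = 18.3
Old-age dependency ratio = 1,752 / 17,081 × 100 = 10.3
Total dependency ratio = (3,131 + 1,752) / 17,081 × 100 = 4,883 / 17,081 × 100 = 28.6

Youth dependency ratio: 18.3
Old-age dependency ratio: 10.3
Total dependency ratio: 28.6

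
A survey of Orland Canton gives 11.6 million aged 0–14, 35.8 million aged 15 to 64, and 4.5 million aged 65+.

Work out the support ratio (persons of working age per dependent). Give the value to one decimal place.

Support ratio = 35.8 / (11.6 + 4.5) = 35.8 / 16.1 = 2.2

Support ratio: 2.2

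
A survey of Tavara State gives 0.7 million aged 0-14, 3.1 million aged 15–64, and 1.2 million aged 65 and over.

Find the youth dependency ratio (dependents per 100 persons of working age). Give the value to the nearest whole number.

Youth dependency ratio = 0.7 / 3.1 × 100 = 23

Youth dependency ratio: 23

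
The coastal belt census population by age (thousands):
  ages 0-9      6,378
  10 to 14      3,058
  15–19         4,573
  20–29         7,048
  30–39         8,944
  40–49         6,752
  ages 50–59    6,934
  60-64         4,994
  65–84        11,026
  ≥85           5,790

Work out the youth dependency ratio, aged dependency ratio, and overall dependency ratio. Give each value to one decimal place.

Youth dependency ratio: 24.0
Old-age dependency ratio: 42.8
Total dependency ratio: 66.9

0–14: 6,378 + 3,058 = 9,436
15–64: 4,573 + 7,048 + 8,944 + 6,752 + 6,934 + 4,994 = 39,245
65+: 11,026 + 5,790 = 16,816
Youth dependency ratio = 9,436 / 39,245 × 100 = 24.0
Old-age dependency ratio = 16,816 / 39,245 × 100 = 42.8
Total dependency ratio = (9,436 + 16,816) / 39,245 × 100 = 26,252 / 39,245 × 100 = 66.9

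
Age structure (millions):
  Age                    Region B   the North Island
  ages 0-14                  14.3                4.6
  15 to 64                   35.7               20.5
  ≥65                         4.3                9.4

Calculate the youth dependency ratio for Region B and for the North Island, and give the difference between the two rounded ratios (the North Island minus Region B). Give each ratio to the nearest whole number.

Region B: 40
the North Island: 22
Difference: -18

Region B: 14.3 / 35.7 × 100 = 40
the North Island: 4.6 / 20.5 × 100 = 22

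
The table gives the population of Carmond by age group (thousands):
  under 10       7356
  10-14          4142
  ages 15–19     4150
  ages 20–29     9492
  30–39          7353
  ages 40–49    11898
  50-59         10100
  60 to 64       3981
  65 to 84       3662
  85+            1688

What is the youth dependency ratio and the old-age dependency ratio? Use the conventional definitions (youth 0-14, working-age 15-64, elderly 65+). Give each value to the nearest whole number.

0–14: 7356 + 4142 = 11498
15–64: 4150 + 9492 + 7353 + 11898 + 10100 + 3981 = 46974
65+: 3662 + 1688 = 5350
Youth dependency ratio = 11498 / 46974 × 100 = 24
Old-age dependency ratio = 5350 / 46974 × 100 = 11

Youth dependency ratio: 24
Old-age dependency ratio: 11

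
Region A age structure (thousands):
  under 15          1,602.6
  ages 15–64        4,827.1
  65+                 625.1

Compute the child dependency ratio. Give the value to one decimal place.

Youth dependency ratio = 1,602.6 / 4,827.1 × 100 = 33.2

Youth dependency ratio: 33.2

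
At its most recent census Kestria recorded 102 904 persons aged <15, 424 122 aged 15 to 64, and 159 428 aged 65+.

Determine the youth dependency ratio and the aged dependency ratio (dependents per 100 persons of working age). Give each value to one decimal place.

Youth dependency ratio: 24.3
Old-age dependency ratio: 37.6

Youth dependency ratio = 102 904 / 424 122 × 100 = 24.3
Old-age dependency ratio = 159 428 / 424 122 × 100 = 37.6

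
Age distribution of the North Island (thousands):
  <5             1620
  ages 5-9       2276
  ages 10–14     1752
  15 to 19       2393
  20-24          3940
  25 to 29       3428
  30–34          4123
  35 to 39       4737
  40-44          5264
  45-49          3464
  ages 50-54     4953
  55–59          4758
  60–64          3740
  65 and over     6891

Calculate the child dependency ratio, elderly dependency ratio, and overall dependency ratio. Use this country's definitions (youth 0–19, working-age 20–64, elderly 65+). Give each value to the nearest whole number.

Youth dependency ratio: 21
Old-age dependency ratio: 18
Total dependency ratio: 39

0–19: 1620 + 2276 + 1752 + 2393 = 8041
20–64: 3940 + 3428 + 4123 + 4737 + 5264 + 3464 + 4953 + 4758 + 3740 = 38407
65+: 6891
Youth dependency ratio = 8041 / 38407 × 100 = 21
Old-age dependency ratio = 6891 / 38407 × 100 = 18
Total dependency ratio = (8041 + 6891) / 38407 × 100 = 14932 / 38407 × 100 = 39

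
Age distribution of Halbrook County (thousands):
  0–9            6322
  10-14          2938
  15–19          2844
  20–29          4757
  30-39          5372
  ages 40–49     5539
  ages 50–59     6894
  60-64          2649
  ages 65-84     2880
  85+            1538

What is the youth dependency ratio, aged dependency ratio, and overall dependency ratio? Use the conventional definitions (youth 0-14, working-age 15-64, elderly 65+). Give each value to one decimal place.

Youth dependency ratio: 33.0
Old-age dependency ratio: 15.7
Total dependency ratio: 48.8

0–14: 6322 + 2938 = 9260
15–64: 2844 + 4757 + 5372 + 5539 + 6894 + 2649 = 28055
65+: 2880 + 1538 = 4418
Youth dependency ratio = 9260 / 28055 × 100 = 33.0
Old-age dependency ratio = 4418 / 28055 × 100 = 15.7
Total dependency ratio = (9260 + 4418) / 28055 × 100 = 13678 / 28055 × 100 = 48.8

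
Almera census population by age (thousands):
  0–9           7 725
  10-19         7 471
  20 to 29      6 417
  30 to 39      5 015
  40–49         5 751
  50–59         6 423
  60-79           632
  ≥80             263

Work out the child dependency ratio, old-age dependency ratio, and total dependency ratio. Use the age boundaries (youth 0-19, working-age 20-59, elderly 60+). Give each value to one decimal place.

0–19: 7 725 + 7 471 = 15 196
20–59: 6 417 + 5 015 + 5 751 + 6 423 = 23 606
60+: 632 + 263 = 895
Youth dependency ratio = 15 196 / 23 606 × 100 = 64.4
Old-age dependency ratio = 895 / 23 606 × 100 = 3.8
Total dependency ratio = (15 196 + 895) / 23 606 × 100 = 16 091 / 23 606 × 100 = 68.2

Youth dependency ratio: 64.4
Old-age dependency ratio: 3.8
Total dependency ratio: 68.2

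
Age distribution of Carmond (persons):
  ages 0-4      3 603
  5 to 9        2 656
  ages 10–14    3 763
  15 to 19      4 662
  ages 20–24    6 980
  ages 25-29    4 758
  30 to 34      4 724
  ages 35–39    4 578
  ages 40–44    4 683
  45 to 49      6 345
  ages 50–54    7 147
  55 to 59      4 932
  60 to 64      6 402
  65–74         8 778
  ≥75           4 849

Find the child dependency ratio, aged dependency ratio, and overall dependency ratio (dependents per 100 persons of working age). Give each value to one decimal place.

0–14: 3 603 + 2 656 + 3 763 = 10 022
15–64: 4 662 + 6 980 + 4 758 + 4 724 + 4 578 + 4 683 + 6 345 + 7 147 + 4 932 + 6 402 = 55 211
65+: 8 778 + 4 849 = 13 627
Youth dependency ratio = 10 022 / 55 211 × 100 = 18.2
Old-age dependency ratio = 13 627 / 55 211 × 100 = 24.7
Total dependency ratio = (10 022 + 13 627) / 55 211 × 100 = 23 649 / 55 211 × 100 = 42.8

Youth dependency ratio: 18.2
Old-age dependency ratio: 24.7
Total dependency ratio: 42.8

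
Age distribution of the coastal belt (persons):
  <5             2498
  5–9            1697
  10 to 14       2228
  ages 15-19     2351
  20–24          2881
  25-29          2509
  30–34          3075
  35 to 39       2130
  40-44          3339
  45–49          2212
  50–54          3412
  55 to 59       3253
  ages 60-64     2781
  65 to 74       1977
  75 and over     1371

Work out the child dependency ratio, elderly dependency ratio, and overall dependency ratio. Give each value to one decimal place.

Youth dependency ratio: 23.0
Old-age dependency ratio: 12.0
Total dependency ratio: 35.0

0–14: 2498 + 1697 + 2228 = 6423
15–64: 2351 + 2881 + 2509 + 3075 + 2130 + 3339 + 2212 + 3412 + 3253 + 2781 = 27943
65+: 1977 + 1371 = 3348
Youth dependency ratio = 6423 / 27943 × 100 = 23.0
Old-age dependency ratio = 3348 / 27943 × 100 = 12.0
Total dependency ratio = (6423 + 3348) / 27943 × 100 = 9771 / 27943 × 100 = 35.0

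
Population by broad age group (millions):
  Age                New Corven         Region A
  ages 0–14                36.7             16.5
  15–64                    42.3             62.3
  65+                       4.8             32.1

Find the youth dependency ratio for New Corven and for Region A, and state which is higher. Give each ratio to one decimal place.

New Corven: 86.8
Region A: 26.5
Higher: New Corven

New Corven: 36.7 / 42.3 × 100 = 86.8
Region A: 16.5 / 62.3 × 100 = 26.5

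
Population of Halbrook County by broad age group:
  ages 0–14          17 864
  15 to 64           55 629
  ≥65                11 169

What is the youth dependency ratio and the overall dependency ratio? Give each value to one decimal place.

Youth dependency ratio = 17 864 / 55 629 × 100 = 32.1
Total dependency ratio = (17 864 + 11 169) / 55 629 × 100 = 29 033 / 55 629 × 100 = 52.2

Youth dependency ratio: 32.1
Total dependency ratio: 52.2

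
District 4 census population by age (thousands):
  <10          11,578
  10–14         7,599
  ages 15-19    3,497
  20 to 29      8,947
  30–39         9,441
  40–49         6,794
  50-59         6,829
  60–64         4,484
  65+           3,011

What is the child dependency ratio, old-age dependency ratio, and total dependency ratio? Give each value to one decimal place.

Youth dependency ratio: 48.0
Old-age dependency ratio: 7.5
Total dependency ratio: 55.5

0–14: 11,578 + 7,599 = 19,177
15–64: 3,497 + 8,947 + 9,441 + 6,794 + 6,829 + 4,484 = 39,992
65+: 3,011
Youth dependency ratio = 19,177 / 39,992 × 100 = 48.0
Old-age dependency ratio = 3,011 / 39,992 × 100 = 7.5
Total dependency ratio = (19,177 + 3,011) / 39,992 × 100 = 22,188 / 39,992 × 100 = 55.5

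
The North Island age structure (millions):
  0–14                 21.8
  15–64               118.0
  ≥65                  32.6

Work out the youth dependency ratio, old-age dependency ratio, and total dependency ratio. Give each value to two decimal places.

Youth dependency ratio: 18.47
Old-age dependency ratio: 27.63
Total dependency ratio: 46.10

Youth dependency ratio = 21.8 / 118.0 × 100 = 18.47
Old-age dependency ratio = 32.6 / 118.0 × 100 = 27.63
Total dependency ratio = (21.8 + 32.6) / 118.0 × 100 = 54.4 / 118.0 × 100 = 46.10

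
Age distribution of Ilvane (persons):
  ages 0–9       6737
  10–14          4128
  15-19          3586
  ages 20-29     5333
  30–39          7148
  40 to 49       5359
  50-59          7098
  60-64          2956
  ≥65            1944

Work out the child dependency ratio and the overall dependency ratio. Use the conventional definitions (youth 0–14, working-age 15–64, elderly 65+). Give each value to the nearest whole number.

Youth dependency ratio: 35
Total dependency ratio: 41

0–14: 6737 + 4128 = 10865
15–64: 3586 + 5333 + 7148 + 5359 + 7098 + 2956 = 31480
65+: 1944
Youth dependency ratio = 10865 / 31480 × 100 = 35
Total dependency ratio = (10865 + 1944) / 31480 × 100 = 12809 / 31480 × 100 = 41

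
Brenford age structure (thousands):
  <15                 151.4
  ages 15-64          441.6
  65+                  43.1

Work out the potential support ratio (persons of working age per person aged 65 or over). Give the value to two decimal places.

Potential support ratio = 441.6 / 43.1 = 10.25

Potential support ratio: 10.25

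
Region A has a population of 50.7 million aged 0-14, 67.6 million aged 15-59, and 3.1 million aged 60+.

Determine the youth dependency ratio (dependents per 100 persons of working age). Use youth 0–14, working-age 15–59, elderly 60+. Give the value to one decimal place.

Youth dependency ratio: 75.0

Youth dependency ratio = 50.7 / 67.6 × 100 = 75.0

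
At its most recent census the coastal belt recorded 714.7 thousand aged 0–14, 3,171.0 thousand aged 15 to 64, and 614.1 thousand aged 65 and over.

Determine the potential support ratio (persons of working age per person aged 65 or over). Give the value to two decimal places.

Potential support ratio = 3,171.0 / 614.1 = 5.16

Potential support ratio: 5.16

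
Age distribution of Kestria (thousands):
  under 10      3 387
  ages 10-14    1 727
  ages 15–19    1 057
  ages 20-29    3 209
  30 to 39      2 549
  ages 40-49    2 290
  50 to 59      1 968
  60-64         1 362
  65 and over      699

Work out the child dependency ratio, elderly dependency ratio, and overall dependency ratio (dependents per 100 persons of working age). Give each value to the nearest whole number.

Youth dependency ratio: 41
Old-age dependency ratio: 6
Total dependency ratio: 47

0–14: 3 387 + 1 727 = 5 114
15–64: 1 057 + 3 209 + 2 549 + 2 290 + 1 968 + 1 362 = 12 435
65+: 699
Youth dependency ratio = 5 114 / 12 435 × 100 = 41
Old-age dependency ratio = 699 / 12 435 × 100 = 6
Total dependency ratio = (5 114 + 699) / 12 435 × 100 = 5 813 / 12 435 × 100 = 47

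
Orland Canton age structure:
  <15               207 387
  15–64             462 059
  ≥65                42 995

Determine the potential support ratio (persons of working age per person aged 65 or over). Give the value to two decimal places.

Potential support ratio = 462 059 / 42 995 = 10.75

Potential support ratio: 10.75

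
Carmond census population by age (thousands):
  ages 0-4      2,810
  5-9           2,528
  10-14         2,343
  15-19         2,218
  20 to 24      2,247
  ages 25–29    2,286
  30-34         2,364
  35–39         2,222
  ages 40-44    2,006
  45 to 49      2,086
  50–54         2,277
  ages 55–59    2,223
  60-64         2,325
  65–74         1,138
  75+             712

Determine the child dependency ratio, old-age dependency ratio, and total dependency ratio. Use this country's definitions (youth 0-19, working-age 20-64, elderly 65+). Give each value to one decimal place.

Youth dependency ratio: 49.4
Old-age dependency ratio: 9.2
Total dependency ratio: 58.6

0–19: 2,810 + 2,528 + 2,343 + 2,218 = 9,899
20–64: 2,247 + 2,286 + 2,364 + 2,222 + 2,006 + 2,086 + 2,277 + 2,223 + 2,325 = 20,036
65+: 1,138 + 712 = 1,850
Youth dependency ratio = 9,899 / 20,036 × 100 = 49.4
Old-age dependency ratio = 1,850 / 20,036 × 100 = 9.2
Total dependency ratio = (9,899 + 1,850) / 20,036 × 100 = 11,749 / 20,036 × 100 = 58.6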